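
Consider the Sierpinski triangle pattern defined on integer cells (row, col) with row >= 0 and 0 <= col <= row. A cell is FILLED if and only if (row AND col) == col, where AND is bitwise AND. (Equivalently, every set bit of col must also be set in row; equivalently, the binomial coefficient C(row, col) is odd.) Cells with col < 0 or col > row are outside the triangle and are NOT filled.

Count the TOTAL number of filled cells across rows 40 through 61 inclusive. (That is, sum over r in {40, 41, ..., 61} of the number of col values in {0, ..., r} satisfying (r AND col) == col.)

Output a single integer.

Answer: 336

Derivation:
r40=101000 pc2: +4 =4
r41=101001 pc3: +8 =12
r42=101010 pc3: +8 =20
r43=101011 pc4: +16 =36
r44=101100 pc3: +8 =44
r45=101101 pc4: +16 =60
r46=101110 pc4: +16 =76
r47=101111 pc5: +32 =108
r48=110000 pc2: +4 =112
r49=110001 pc3: +8 =120
r50=110010 pc3: +8 =128
r51=110011 pc4: +16 =144
r52=110100 pc3: +8 =152
r53=110101 pc4: +16 =168
r54=110110 pc4: +16 =184
r55=110111 pc5: +32 =216
r56=111000 pc3: +8 =224
r57=111001 pc4: +16 =240
r58=111010 pc4: +16 =256
r59=111011 pc5: +32 =288
r60=111100 pc4: +16 =304
r61=111101 pc5: +32 =336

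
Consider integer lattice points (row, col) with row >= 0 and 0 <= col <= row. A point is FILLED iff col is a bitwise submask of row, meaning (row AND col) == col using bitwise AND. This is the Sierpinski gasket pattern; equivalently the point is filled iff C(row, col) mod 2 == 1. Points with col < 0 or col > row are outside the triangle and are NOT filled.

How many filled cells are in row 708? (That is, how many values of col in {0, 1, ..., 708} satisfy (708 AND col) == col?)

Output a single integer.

Answer: 16

Derivation:
708 in binary = 1011000100
popcount(708) = number of 1-bits in 1011000100 = 4
A col c satisfies (708 AND c) == c iff every set bit of c is also set in 708; each of the 4 set bits of 708 can independently be on or off in c.
count = 2^4 = 16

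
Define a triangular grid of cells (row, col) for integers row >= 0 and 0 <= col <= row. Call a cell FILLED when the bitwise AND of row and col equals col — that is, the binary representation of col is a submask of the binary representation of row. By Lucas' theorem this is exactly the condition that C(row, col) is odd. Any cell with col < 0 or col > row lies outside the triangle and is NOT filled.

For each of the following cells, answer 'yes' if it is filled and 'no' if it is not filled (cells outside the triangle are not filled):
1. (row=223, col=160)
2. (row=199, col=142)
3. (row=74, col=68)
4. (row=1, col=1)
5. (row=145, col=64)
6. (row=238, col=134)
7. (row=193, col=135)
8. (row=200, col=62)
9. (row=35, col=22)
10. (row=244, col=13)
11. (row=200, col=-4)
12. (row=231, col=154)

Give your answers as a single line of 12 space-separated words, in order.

Answer: no no no yes no yes no no no no no no

Derivation:
(223,160): row=0b11011111, col=0b10100000, row AND col = 0b10000000 = 128; 128 != 160 -> empty
(199,142): row=0b11000111, col=0b10001110, row AND col = 0b10000110 = 134; 134 != 142 -> empty
(74,68): row=0b1001010, col=0b1000100, row AND col = 0b1000000 = 64; 64 != 68 -> empty
(1,1): row=0b1, col=0b1, row AND col = 0b1 = 1; 1 == 1 -> filled
(145,64): row=0b10010001, col=0b1000000, row AND col = 0b0 = 0; 0 != 64 -> empty
(238,134): row=0b11101110, col=0b10000110, row AND col = 0b10000110 = 134; 134 == 134 -> filled
(193,135): row=0b11000001, col=0b10000111, row AND col = 0b10000001 = 129; 129 != 135 -> empty
(200,62): row=0b11001000, col=0b111110, row AND col = 0b1000 = 8; 8 != 62 -> empty
(35,22): row=0b100011, col=0b10110, row AND col = 0b10 = 2; 2 != 22 -> empty
(244,13): row=0b11110100, col=0b1101, row AND col = 0b100 = 4; 4 != 13 -> empty
(200,-4): col outside [0, 200] -> not filled
(231,154): row=0b11100111, col=0b10011010, row AND col = 0b10000010 = 130; 130 != 154 -> empty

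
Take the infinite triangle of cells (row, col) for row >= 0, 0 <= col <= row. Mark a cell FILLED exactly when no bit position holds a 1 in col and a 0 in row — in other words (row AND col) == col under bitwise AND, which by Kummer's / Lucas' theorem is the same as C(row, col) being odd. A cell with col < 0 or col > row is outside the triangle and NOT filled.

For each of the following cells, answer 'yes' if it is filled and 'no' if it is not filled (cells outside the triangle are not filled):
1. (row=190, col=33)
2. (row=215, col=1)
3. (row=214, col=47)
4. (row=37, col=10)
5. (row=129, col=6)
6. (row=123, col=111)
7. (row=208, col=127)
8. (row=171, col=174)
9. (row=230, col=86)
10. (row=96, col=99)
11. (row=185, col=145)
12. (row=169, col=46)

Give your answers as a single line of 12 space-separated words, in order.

(190,33): row=0b10111110, col=0b100001, row AND col = 0b100000 = 32; 32 != 33 -> empty
(215,1): row=0b11010111, col=0b1, row AND col = 0b1 = 1; 1 == 1 -> filled
(214,47): row=0b11010110, col=0b101111, row AND col = 0b110 = 6; 6 != 47 -> empty
(37,10): row=0b100101, col=0b1010, row AND col = 0b0 = 0; 0 != 10 -> empty
(129,6): row=0b10000001, col=0b110, row AND col = 0b0 = 0; 0 != 6 -> empty
(123,111): row=0b1111011, col=0b1101111, row AND col = 0b1101011 = 107; 107 != 111 -> empty
(208,127): row=0b11010000, col=0b1111111, row AND col = 0b1010000 = 80; 80 != 127 -> empty
(171,174): col outside [0, 171] -> not filled
(230,86): row=0b11100110, col=0b1010110, row AND col = 0b1000110 = 70; 70 != 86 -> empty
(96,99): col outside [0, 96] -> not filled
(185,145): row=0b10111001, col=0b10010001, row AND col = 0b10010001 = 145; 145 == 145 -> filled
(169,46): row=0b10101001, col=0b101110, row AND col = 0b101000 = 40; 40 != 46 -> empty

Answer: no yes no no no no no no no no yes no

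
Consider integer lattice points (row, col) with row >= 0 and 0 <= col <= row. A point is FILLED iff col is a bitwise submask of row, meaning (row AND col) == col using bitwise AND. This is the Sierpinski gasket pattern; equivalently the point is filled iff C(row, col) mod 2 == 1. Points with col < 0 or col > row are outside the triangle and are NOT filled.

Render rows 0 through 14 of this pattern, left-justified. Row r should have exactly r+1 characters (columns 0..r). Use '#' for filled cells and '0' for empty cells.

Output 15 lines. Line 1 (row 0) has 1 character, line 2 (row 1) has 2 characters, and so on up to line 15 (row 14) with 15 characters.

r0=0: #
r1=1: ##
r2=10: #0#
r3=11: ####
r4=100: #000#
r5=101: ##00##
r6=110: #0#0#0#
r7=111: ########
r8=1000: #0000000#
r9=1001: ##000000##
r10=1010: #0#00000#0#
r11=1011: ####0000####
r12=1100: #000#000#000#
r13=1101: ##00##00##00##
r14=1110: #0#0#0#0#0#0#0#

Answer: #
##
#0#
####
#000#
##00##
#0#0#0#
########
#0000000#
##000000##
#0#00000#0#
####0000####
#000#000#000#
##00##00##00##
#0#0#0#0#0#0#0#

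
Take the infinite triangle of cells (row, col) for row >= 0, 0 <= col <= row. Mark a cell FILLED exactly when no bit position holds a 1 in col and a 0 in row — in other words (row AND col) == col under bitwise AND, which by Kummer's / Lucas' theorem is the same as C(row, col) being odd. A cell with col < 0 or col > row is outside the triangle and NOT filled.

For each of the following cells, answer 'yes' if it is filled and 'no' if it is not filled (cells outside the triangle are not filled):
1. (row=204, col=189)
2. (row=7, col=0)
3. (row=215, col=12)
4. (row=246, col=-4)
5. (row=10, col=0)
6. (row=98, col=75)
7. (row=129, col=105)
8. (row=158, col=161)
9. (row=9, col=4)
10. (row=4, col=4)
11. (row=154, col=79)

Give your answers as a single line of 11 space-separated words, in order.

(204,189): row=0b11001100, col=0b10111101, row AND col = 0b10001100 = 140; 140 != 189 -> empty
(7,0): row=0b111, col=0b0, row AND col = 0b0 = 0; 0 == 0 -> filled
(215,12): row=0b11010111, col=0b1100, row AND col = 0b100 = 4; 4 != 12 -> empty
(246,-4): col outside [0, 246] -> not filled
(10,0): row=0b1010, col=0b0, row AND col = 0b0 = 0; 0 == 0 -> filled
(98,75): row=0b1100010, col=0b1001011, row AND col = 0b1000010 = 66; 66 != 75 -> empty
(129,105): row=0b10000001, col=0b1101001, row AND col = 0b1 = 1; 1 != 105 -> empty
(158,161): col outside [0, 158] -> not filled
(9,4): row=0b1001, col=0b100, row AND col = 0b0 = 0; 0 != 4 -> empty
(4,4): row=0b100, col=0b100, row AND col = 0b100 = 4; 4 == 4 -> filled
(154,79): row=0b10011010, col=0b1001111, row AND col = 0b1010 = 10; 10 != 79 -> empty

Answer: no yes no no yes no no no no yes no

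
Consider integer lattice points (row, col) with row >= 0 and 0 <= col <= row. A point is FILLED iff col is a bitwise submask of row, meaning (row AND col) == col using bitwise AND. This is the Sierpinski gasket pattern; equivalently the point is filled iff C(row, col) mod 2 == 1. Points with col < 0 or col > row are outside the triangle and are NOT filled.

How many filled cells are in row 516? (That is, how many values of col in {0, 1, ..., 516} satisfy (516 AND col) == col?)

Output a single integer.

Answer: 4

Derivation:
516 in binary = 1000000100
popcount(516) = number of 1-bits in 1000000100 = 2
A col c satisfies (516 AND c) == c iff every set bit of c is also set in 516; each of the 2 set bits of 516 can independently be on or off in c.
count = 2^2 = 4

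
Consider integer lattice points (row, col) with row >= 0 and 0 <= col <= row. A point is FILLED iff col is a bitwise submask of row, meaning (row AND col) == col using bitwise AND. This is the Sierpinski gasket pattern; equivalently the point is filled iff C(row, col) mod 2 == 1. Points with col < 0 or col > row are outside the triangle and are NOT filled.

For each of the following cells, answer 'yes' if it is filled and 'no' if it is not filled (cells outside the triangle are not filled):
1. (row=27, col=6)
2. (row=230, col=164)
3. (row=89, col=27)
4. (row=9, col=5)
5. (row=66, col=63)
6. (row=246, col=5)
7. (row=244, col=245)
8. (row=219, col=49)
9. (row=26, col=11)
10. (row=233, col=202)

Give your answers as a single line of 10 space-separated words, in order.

Answer: no yes no no no no no no no no

Derivation:
(27,6): row=0b11011, col=0b110, row AND col = 0b10 = 2; 2 != 6 -> empty
(230,164): row=0b11100110, col=0b10100100, row AND col = 0b10100100 = 164; 164 == 164 -> filled
(89,27): row=0b1011001, col=0b11011, row AND col = 0b11001 = 25; 25 != 27 -> empty
(9,5): row=0b1001, col=0b101, row AND col = 0b1 = 1; 1 != 5 -> empty
(66,63): row=0b1000010, col=0b111111, row AND col = 0b10 = 2; 2 != 63 -> empty
(246,5): row=0b11110110, col=0b101, row AND col = 0b100 = 4; 4 != 5 -> empty
(244,245): col outside [0, 244] -> not filled
(219,49): row=0b11011011, col=0b110001, row AND col = 0b10001 = 17; 17 != 49 -> empty
(26,11): row=0b11010, col=0b1011, row AND col = 0b1010 = 10; 10 != 11 -> empty
(233,202): row=0b11101001, col=0b11001010, row AND col = 0b11001000 = 200; 200 != 202 -> empty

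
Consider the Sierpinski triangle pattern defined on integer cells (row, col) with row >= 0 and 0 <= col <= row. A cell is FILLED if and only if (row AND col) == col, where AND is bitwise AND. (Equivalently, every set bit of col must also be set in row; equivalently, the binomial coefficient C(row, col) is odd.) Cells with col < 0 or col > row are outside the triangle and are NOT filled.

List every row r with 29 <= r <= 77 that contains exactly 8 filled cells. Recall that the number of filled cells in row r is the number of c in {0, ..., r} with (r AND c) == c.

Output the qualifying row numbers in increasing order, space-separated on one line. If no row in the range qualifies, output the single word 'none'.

Answer: 35 37 38 41 42 44 49 50 52 56 67 69 70 73 74 76

Derivation:
Row r has 2^popcount(r) filled cells, so we need popcount(r) = log2(8) = 3.
Scan r = 29..77 and keep those with exactly 3 one-bits:
r=29=11101 popcount=4 -> skip
r=30=11110 popcount=4 -> skip
r=31=11111 popcount=5 -> skip
r=32=100000 popcount=1 -> skip
r=33=100001 popcount=2 -> skip
r=34=100010 popcount=2 -> skip
r=35=100011 popcount=3 -> KEEP
r=36=100100 popcount=2 -> skip
r=37=100101 popcount=3 -> KEEP
r=38=100110 popcount=3 -> KEEP
r=39=100111 popcount=4 -> skip
r=40=101000 popcount=2 -> skip
r=41=101001 popcount=3 -> KEEP
r=42=101010 popcount=3 -> KEEP
r=43=101011 popcount=4 -> skip
r=44=101100 popcount=3 -> KEEP
r=45=101101 popcount=4 -> skip
r=46=101110 popcount=4 -> skip
r=47=101111 popcount=5 -> skip
r=48=110000 popcount=2 -> skip
r=49=110001 popcount=3 -> KEEP
r=50=110010 popcount=3 -> KEEP
r=51=110011 popcount=4 -> skip
r=52=110100 popcount=3 -> KEEP
r=53=110101 popcount=4 -> skip
r=54=110110 popcount=4 -> skip
r=55=110111 popcount=5 -> skip
r=56=111000 popcount=3 -> KEEP
r=57=111001 popcount=4 -> skip
r=58=111010 popcount=4 -> skip
r=59=111011 popcount=5 -> skip
r=60=111100 popcount=4 -> skip
r=61=111101 popcount=5 -> skip
r=62=111110 popcount=5 -> skip
r=63=111111 popcount=6 -> skip
r=64=1000000 popcount=1 -> skip
r=65=1000001 popcount=2 -> skip
r=66=1000010 popcount=2 -> skip
r=67=1000011 popcount=3 -> KEEP
r=68=1000100 popcount=2 -> skip
r=69=1000101 popcount=3 -> KEEP
r=70=1000110 popcount=3 -> KEEP
r=71=1000111 popcount=4 -> skip
r=72=1001000 popcount=2 -> skip
r=73=1001001 popcount=3 -> KEEP
r=74=1001010 popcount=3 -> KEEP
r=75=1001011 popcount=4 -> skip
r=76=1001100 popcount=3 -> KEEP
r=77=1001101 popcount=4 -> skip
Kept rows: 35 37 38 41 42 44 49 50 52 56 67 69 70 73 74 76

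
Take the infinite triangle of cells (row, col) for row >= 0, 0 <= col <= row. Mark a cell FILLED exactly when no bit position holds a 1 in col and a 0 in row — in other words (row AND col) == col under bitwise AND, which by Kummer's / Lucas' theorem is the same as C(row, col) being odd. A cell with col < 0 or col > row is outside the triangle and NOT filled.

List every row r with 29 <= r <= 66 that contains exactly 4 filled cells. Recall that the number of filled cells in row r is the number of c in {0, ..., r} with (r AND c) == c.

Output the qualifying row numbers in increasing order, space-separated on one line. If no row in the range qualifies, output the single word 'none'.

Row r has 2^popcount(r) filled cells, so we need popcount(r) = log2(4) = 2.
Scan r = 29..66 and keep those with exactly 2 one-bits:
r=29=11101 popcount=4 -> skip
r=30=11110 popcount=4 -> skip
r=31=11111 popcount=5 -> skip
r=32=100000 popcount=1 -> skip
r=33=100001 popcount=2 -> KEEP
r=34=100010 popcount=2 -> KEEP
r=35=100011 popcount=3 -> skip
r=36=100100 popcount=2 -> KEEP
r=37=100101 popcount=3 -> skip
r=38=100110 popcount=3 -> skip
r=39=100111 popcount=4 -> skip
r=40=101000 popcount=2 -> KEEP
r=41=101001 popcount=3 -> skip
r=42=101010 popcount=3 -> skip
r=43=101011 popcount=4 -> skip
r=44=101100 popcount=3 -> skip
r=45=101101 popcount=4 -> skip
r=46=101110 popcount=4 -> skip
r=47=101111 popcount=5 -> skip
r=48=110000 popcount=2 -> KEEP
r=49=110001 popcount=3 -> skip
r=50=110010 popcount=3 -> skip
r=51=110011 popcount=4 -> skip
r=52=110100 popcount=3 -> skip
r=53=110101 popcount=4 -> skip
r=54=110110 popcount=4 -> skip
r=55=110111 popcount=5 -> skip
r=56=111000 popcount=3 -> skip
r=57=111001 popcount=4 -> skip
r=58=111010 popcount=4 -> skip
r=59=111011 popcount=5 -> skip
r=60=111100 popcount=4 -> skip
r=61=111101 popcount=5 -> skip
r=62=111110 popcount=5 -> skip
r=63=111111 popcount=6 -> skip
r=64=1000000 popcount=1 -> skip
r=65=1000001 popcount=2 -> KEEP
r=66=1000010 popcount=2 -> KEEP
Kept rows: 33 34 36 40 48 65 66

Answer: 33 34 36 40 48 65 66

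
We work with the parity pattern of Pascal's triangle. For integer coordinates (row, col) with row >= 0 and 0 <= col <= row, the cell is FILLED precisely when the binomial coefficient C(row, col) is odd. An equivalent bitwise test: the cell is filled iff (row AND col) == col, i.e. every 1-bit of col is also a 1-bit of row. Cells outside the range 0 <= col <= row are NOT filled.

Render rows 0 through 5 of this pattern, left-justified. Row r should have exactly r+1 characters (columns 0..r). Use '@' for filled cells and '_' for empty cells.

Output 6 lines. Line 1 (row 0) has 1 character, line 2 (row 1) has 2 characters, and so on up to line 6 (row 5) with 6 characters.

Answer: @
@@
@_@
@@@@
@___@
@@__@@

Derivation:
r0=0: @
r1=1: @@
r2=10: @_@
r3=11: @@@@
r4=100: @___@
r5=101: @@__@@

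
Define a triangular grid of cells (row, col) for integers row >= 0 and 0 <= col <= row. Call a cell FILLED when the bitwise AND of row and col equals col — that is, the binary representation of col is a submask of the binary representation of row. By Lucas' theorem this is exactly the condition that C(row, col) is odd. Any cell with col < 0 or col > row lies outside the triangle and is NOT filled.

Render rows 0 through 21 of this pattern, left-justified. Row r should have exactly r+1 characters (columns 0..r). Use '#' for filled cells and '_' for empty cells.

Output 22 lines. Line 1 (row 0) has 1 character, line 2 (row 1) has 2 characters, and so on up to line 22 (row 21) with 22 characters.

Answer: #
##
#_#
####
#___#
##__##
#_#_#_#
########
#_______#
##______##
#_#_____#_#
####____####
#___#___#___#
##__##__##__##
#_#_#_#_#_#_#_#
################
#_______________#
##______________##
#_#_____________#_#
####____________####
#___#___________#___#
##__##__________##__##

Derivation:
r0=0: #
r1=1: ##
r2=10: #_#
r3=11: ####
r4=100: #___#
r5=101: ##__##
r6=110: #_#_#_#
r7=111: ########
r8=1000: #_______#
r9=1001: ##______##
r10=1010: #_#_____#_#
r11=1011: ####____####
r12=1100: #___#___#___#
r13=1101: ##__##__##__##
r14=1110: #_#_#_#_#_#_#_#
r15=1111: ################
r16=10000: #_______________#
r17=10001: ##______________##
r18=10010: #_#_____________#_#
r19=10011: ####____________####
r20=10100: #___#___________#___#
r21=10101: ##__##__________##__##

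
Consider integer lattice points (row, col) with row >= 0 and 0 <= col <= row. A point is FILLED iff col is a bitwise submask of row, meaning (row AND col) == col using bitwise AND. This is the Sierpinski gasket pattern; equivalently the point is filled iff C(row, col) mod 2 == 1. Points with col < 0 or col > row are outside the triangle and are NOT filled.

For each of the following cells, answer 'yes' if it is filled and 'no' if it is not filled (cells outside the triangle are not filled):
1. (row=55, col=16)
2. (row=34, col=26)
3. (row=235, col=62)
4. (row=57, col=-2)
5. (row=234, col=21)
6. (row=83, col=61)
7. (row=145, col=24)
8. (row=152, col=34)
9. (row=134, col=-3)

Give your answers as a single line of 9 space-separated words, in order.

Answer: yes no no no no no no no no

Derivation:
(55,16): row=0b110111, col=0b10000, row AND col = 0b10000 = 16; 16 == 16 -> filled
(34,26): row=0b100010, col=0b11010, row AND col = 0b10 = 2; 2 != 26 -> empty
(235,62): row=0b11101011, col=0b111110, row AND col = 0b101010 = 42; 42 != 62 -> empty
(57,-2): col outside [0, 57] -> not filled
(234,21): row=0b11101010, col=0b10101, row AND col = 0b0 = 0; 0 != 21 -> empty
(83,61): row=0b1010011, col=0b111101, row AND col = 0b10001 = 17; 17 != 61 -> empty
(145,24): row=0b10010001, col=0b11000, row AND col = 0b10000 = 16; 16 != 24 -> empty
(152,34): row=0b10011000, col=0b100010, row AND col = 0b0 = 0; 0 != 34 -> empty
(134,-3): col outside [0, 134] -> not filled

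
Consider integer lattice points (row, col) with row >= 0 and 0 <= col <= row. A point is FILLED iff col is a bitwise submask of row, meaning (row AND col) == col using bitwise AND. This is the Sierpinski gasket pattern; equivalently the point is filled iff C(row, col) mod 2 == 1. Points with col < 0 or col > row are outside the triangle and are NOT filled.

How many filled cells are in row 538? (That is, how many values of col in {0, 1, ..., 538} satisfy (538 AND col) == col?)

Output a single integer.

538 in binary = 1000011010
popcount(538) = number of 1-bits in 1000011010 = 4
A col c satisfies (538 AND c) == c iff every set bit of c is also set in 538; each of the 4 set bits of 538 can independently be on or off in c.
count = 2^4 = 16

Answer: 16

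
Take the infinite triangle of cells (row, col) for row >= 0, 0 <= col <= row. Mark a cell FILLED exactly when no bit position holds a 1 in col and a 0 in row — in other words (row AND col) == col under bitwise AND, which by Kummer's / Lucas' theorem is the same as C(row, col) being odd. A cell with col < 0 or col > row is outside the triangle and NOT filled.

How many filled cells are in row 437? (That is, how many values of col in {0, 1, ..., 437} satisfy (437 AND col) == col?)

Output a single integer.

Answer: 64

Derivation:
437 in binary = 110110101
popcount(437) = number of 1-bits in 110110101 = 6
A col c satisfies (437 AND c) == c iff every set bit of c is also set in 437; each of the 6 set bits of 437 can independently be on or off in c.
count = 2^6 = 64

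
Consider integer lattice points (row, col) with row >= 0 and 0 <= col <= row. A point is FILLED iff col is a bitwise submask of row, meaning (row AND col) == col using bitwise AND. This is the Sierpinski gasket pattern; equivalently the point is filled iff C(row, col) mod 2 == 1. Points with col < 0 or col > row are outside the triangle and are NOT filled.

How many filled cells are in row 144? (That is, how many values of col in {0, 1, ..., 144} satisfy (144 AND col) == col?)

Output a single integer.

Answer: 4

Derivation:
144 in binary = 10010000
popcount(144) = number of 1-bits in 10010000 = 2
A col c satisfies (144 AND c) == c iff every set bit of c is also set in 144; each of the 2 set bits of 144 can independently be on or off in c.
count = 2^2 = 4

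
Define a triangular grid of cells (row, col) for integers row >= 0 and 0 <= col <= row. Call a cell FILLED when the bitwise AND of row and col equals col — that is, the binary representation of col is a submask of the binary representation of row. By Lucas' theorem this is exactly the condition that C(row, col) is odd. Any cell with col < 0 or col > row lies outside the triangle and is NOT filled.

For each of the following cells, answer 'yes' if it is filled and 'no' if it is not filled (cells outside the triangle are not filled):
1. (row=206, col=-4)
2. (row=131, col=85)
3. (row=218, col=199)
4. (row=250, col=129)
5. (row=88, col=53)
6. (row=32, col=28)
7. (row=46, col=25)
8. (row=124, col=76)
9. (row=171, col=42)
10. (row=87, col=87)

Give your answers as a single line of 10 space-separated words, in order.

Answer: no no no no no no no yes yes yes

Derivation:
(206,-4): col outside [0, 206] -> not filled
(131,85): row=0b10000011, col=0b1010101, row AND col = 0b1 = 1; 1 != 85 -> empty
(218,199): row=0b11011010, col=0b11000111, row AND col = 0b11000010 = 194; 194 != 199 -> empty
(250,129): row=0b11111010, col=0b10000001, row AND col = 0b10000000 = 128; 128 != 129 -> empty
(88,53): row=0b1011000, col=0b110101, row AND col = 0b10000 = 16; 16 != 53 -> empty
(32,28): row=0b100000, col=0b11100, row AND col = 0b0 = 0; 0 != 28 -> empty
(46,25): row=0b101110, col=0b11001, row AND col = 0b1000 = 8; 8 != 25 -> empty
(124,76): row=0b1111100, col=0b1001100, row AND col = 0b1001100 = 76; 76 == 76 -> filled
(171,42): row=0b10101011, col=0b101010, row AND col = 0b101010 = 42; 42 == 42 -> filled
(87,87): row=0b1010111, col=0b1010111, row AND col = 0b1010111 = 87; 87 == 87 -> filled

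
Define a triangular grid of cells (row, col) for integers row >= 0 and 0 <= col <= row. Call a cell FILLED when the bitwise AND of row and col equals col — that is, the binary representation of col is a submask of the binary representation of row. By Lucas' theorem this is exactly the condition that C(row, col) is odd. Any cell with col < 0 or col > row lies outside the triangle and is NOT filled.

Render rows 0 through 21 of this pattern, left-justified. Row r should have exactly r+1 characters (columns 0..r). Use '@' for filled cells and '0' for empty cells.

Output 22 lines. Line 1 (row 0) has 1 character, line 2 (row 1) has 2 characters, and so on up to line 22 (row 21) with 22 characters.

Answer: @
@@
@0@
@@@@
@000@
@@00@@
@0@0@0@
@@@@@@@@
@0000000@
@@000000@@
@0@00000@0@
@@@@0000@@@@
@000@000@000@
@@00@@00@@00@@
@0@0@0@0@0@0@0@
@@@@@@@@@@@@@@@@
@000000000000000@
@@00000000000000@@
@0@0000000000000@0@
@@@@000000000000@@@@
@000@00000000000@000@
@@00@@0000000000@@00@@

Derivation:
r0=0: @
r1=1: @@
r2=10: @0@
r3=11: @@@@
r4=100: @000@
r5=101: @@00@@
r6=110: @0@0@0@
r7=111: @@@@@@@@
r8=1000: @0000000@
r9=1001: @@000000@@
r10=1010: @0@00000@0@
r11=1011: @@@@0000@@@@
r12=1100: @000@000@000@
r13=1101: @@00@@00@@00@@
r14=1110: @0@0@0@0@0@0@0@
r15=1111: @@@@@@@@@@@@@@@@
r16=10000: @000000000000000@
r17=10001: @@00000000000000@@
r18=10010: @0@0000000000000@0@
r19=10011: @@@@000000000000@@@@
r20=10100: @000@00000000000@000@
r21=10101: @@00@@0000000000@@00@@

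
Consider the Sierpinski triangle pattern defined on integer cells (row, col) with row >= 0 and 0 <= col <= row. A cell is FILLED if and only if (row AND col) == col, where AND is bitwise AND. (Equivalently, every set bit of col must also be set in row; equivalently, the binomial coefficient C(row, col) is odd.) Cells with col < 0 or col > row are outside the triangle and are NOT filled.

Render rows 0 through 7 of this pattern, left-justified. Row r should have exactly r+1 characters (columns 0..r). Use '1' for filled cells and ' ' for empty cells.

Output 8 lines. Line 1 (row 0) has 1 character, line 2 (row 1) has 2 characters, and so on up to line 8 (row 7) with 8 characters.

r0=0: 1
r1=1: 11
r2=10: 1 1
r3=11: 1111
r4=100: 1   1
r5=101: 11  11
r6=110: 1 1 1 1
r7=111: 11111111

Answer: 1
11
1 1
1111
1   1
11  11
1 1 1 1
11111111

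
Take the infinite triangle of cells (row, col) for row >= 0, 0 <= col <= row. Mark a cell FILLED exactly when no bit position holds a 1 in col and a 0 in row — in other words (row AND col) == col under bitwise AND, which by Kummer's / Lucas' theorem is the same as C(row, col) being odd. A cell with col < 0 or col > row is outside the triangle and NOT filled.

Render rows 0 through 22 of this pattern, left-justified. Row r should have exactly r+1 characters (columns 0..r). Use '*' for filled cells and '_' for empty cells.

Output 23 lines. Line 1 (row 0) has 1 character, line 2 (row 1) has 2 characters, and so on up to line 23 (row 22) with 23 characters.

r0=0: *
r1=1: **
r2=10: *_*
r3=11: ****
r4=100: *___*
r5=101: **__**
r6=110: *_*_*_*
r7=111: ********
r8=1000: *_______*
r9=1001: **______**
r10=1010: *_*_____*_*
r11=1011: ****____****
r12=1100: *___*___*___*
r13=1101: **__**__**__**
r14=1110: *_*_*_*_*_*_*_*
r15=1111: ****************
r16=10000: *_______________*
r17=10001: **______________**
r18=10010: *_*_____________*_*
r19=10011: ****____________****
r20=10100: *___*___________*___*
r21=10101: **__**__________**__**
r22=10110: *_*_*_*_________*_*_*_*

Answer: *
**
*_*
****
*___*
**__**
*_*_*_*
********
*_______*
**______**
*_*_____*_*
****____****
*___*___*___*
**__**__**__**
*_*_*_*_*_*_*_*
****************
*_______________*
**______________**
*_*_____________*_*
****____________****
*___*___________*___*
**__**__________**__**
*_*_*_*_________*_*_*_*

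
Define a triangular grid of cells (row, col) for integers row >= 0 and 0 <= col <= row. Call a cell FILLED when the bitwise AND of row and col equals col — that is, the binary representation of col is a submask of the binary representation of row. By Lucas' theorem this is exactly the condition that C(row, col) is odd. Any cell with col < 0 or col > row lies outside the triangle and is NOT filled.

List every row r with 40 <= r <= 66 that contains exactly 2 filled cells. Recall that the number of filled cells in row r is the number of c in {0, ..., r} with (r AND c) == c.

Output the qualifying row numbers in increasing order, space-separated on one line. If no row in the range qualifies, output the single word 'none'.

Answer: 64

Derivation:
Row r has 2^popcount(r) filled cells, so we need popcount(r) = log2(2) = 1.
Scan r = 40..66 and keep those with exactly 1 one-bits:
r=40=101000 popcount=2 -> skip
r=41=101001 popcount=3 -> skip
r=42=101010 popcount=3 -> skip
r=43=101011 popcount=4 -> skip
r=44=101100 popcount=3 -> skip
r=45=101101 popcount=4 -> skip
r=46=101110 popcount=4 -> skip
r=47=101111 popcount=5 -> skip
r=48=110000 popcount=2 -> skip
r=49=110001 popcount=3 -> skip
r=50=110010 popcount=3 -> skip
r=51=110011 popcount=4 -> skip
r=52=110100 popcount=3 -> skip
r=53=110101 popcount=4 -> skip
r=54=110110 popcount=4 -> skip
r=55=110111 popcount=5 -> skip
r=56=111000 popcount=3 -> skip
r=57=111001 popcount=4 -> skip
r=58=111010 popcount=4 -> skip
r=59=111011 popcount=5 -> skip
r=60=111100 popcount=4 -> skip
r=61=111101 popcount=5 -> skip
r=62=111110 popcount=5 -> skip
r=63=111111 popcount=6 -> skip
r=64=1000000 popcount=1 -> KEEP
r=65=1000001 popcount=2 -> skip
r=66=1000010 popcount=2 -> skip
Kept rows: 64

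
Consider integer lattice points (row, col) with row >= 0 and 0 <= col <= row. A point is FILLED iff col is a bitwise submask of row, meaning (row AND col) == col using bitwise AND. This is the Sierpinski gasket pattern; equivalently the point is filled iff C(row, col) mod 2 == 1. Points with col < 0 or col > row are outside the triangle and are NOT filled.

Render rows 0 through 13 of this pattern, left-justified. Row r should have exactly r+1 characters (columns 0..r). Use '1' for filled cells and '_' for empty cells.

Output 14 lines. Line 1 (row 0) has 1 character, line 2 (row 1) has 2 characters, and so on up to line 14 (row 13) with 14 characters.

Answer: 1
11
1_1
1111
1___1
11__11
1_1_1_1
11111111
1_______1
11______11
1_1_____1_1
1111____1111
1___1___1___1
11__11__11__11

Derivation:
r0=0: 1
r1=1: 11
r2=10: 1_1
r3=11: 1111
r4=100: 1___1
r5=101: 11__11
r6=110: 1_1_1_1
r7=111: 11111111
r8=1000: 1_______1
r9=1001: 11______11
r10=1010: 1_1_____1_1
r11=1011: 1111____1111
r12=1100: 1___1___1___1
r13=1101: 11__11__11__11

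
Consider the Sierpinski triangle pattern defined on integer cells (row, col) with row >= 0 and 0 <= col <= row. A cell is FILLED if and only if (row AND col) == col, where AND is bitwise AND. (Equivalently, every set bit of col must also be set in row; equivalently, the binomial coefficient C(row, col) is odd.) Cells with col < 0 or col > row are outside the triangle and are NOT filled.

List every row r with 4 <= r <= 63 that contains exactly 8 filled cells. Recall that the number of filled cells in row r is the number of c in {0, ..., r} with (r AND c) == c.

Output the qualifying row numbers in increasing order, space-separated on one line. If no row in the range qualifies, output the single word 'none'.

Row r has 2^popcount(r) filled cells, so we need popcount(r) = log2(8) = 3.
Scan r = 4..63 and keep those with exactly 3 one-bits:
r=4=100 popcount=1 -> skip
r=5=101 popcount=2 -> skip
r=6=110 popcount=2 -> skip
r=7=111 popcount=3 -> KEEP
r=8=1000 popcount=1 -> skip
r=9=1001 popcount=2 -> skip
r=10=1010 popcount=2 -> skip
r=11=1011 popcount=3 -> KEEP
r=12=1100 popcount=2 -> skip
r=13=1101 popcount=3 -> KEEP
r=14=1110 popcount=3 -> KEEP
r=15=1111 popcount=4 -> skip
r=16=10000 popcount=1 -> skip
r=17=10001 popcount=2 -> skip
r=18=10010 popcount=2 -> skip
r=19=10011 popcount=3 -> KEEP
r=20=10100 popcount=2 -> skip
r=21=10101 popcount=3 -> KEEP
r=22=10110 popcount=3 -> KEEP
r=23=10111 popcount=4 -> skip
r=24=11000 popcount=2 -> skip
r=25=11001 popcount=3 -> KEEP
r=26=11010 popcount=3 -> KEEP
r=27=11011 popcount=4 -> skip
r=28=11100 popcount=3 -> KEEP
r=29=11101 popcount=4 -> skip
r=30=11110 popcount=4 -> skip
r=31=11111 popcount=5 -> skip
r=32=100000 popcount=1 -> skip
r=33=100001 popcount=2 -> skip
r=34=100010 popcount=2 -> skip
r=35=100011 popcount=3 -> KEEP
r=36=100100 popcount=2 -> skip
r=37=100101 popcount=3 -> KEEP
r=38=100110 popcount=3 -> KEEP
r=39=100111 popcount=4 -> skip
r=40=101000 popcount=2 -> skip
r=41=101001 popcount=3 -> KEEP
r=42=101010 popcount=3 -> KEEP
r=43=101011 popcount=4 -> skip
r=44=101100 popcount=3 -> KEEP
r=45=101101 popcount=4 -> skip
r=46=101110 popcount=4 -> skip
r=47=101111 popcount=5 -> skip
r=48=110000 popcount=2 -> skip
r=49=110001 popcount=3 -> KEEP
r=50=110010 popcount=3 -> KEEP
r=51=110011 popcount=4 -> skip
r=52=110100 popcount=3 -> KEEP
r=53=110101 popcount=4 -> skip
r=54=110110 popcount=4 -> skip
r=55=110111 popcount=5 -> skip
r=56=111000 popcount=3 -> KEEP
r=57=111001 popcount=4 -> skip
r=58=111010 popcount=4 -> skip
r=59=111011 popcount=5 -> skip
r=60=111100 popcount=4 -> skip
r=61=111101 popcount=5 -> skip
r=62=111110 popcount=5 -> skip
r=63=111111 popcount=6 -> skip
Kept rows: 7 11 13 14 19 21 22 25 26 28 35 37 38 41 42 44 49 50 52 56

Answer: 7 11 13 14 19 21 22 25 26 28 35 37 38 41 42 44 49 50 52 56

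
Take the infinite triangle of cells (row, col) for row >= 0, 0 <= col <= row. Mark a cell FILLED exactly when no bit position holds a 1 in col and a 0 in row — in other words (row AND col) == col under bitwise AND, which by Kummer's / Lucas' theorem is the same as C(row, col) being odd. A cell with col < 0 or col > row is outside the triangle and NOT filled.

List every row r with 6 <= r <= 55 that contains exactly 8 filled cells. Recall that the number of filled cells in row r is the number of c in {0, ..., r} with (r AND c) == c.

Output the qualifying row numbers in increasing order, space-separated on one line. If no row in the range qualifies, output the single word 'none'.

Row r has 2^popcount(r) filled cells, so we need popcount(r) = log2(8) = 3.
Scan r = 6..55 and keep those with exactly 3 one-bits:
r=6=110 popcount=2 -> skip
r=7=111 popcount=3 -> KEEP
r=8=1000 popcount=1 -> skip
r=9=1001 popcount=2 -> skip
r=10=1010 popcount=2 -> skip
r=11=1011 popcount=3 -> KEEP
r=12=1100 popcount=2 -> skip
r=13=1101 popcount=3 -> KEEP
r=14=1110 popcount=3 -> KEEP
r=15=1111 popcount=4 -> skip
r=16=10000 popcount=1 -> skip
r=17=10001 popcount=2 -> skip
r=18=10010 popcount=2 -> skip
r=19=10011 popcount=3 -> KEEP
r=20=10100 popcount=2 -> skip
r=21=10101 popcount=3 -> KEEP
r=22=10110 popcount=3 -> KEEP
r=23=10111 popcount=4 -> skip
r=24=11000 popcount=2 -> skip
r=25=11001 popcount=3 -> KEEP
r=26=11010 popcount=3 -> KEEP
r=27=11011 popcount=4 -> skip
r=28=11100 popcount=3 -> KEEP
r=29=11101 popcount=4 -> skip
r=30=11110 popcount=4 -> skip
r=31=11111 popcount=5 -> skip
r=32=100000 popcount=1 -> skip
r=33=100001 popcount=2 -> skip
r=34=100010 popcount=2 -> skip
r=35=100011 popcount=3 -> KEEP
r=36=100100 popcount=2 -> skip
r=37=100101 popcount=3 -> KEEP
r=38=100110 popcount=3 -> KEEP
r=39=100111 popcount=4 -> skip
r=40=101000 popcount=2 -> skip
r=41=101001 popcount=3 -> KEEP
r=42=101010 popcount=3 -> KEEP
r=43=101011 popcount=4 -> skip
r=44=101100 popcount=3 -> KEEP
r=45=101101 popcount=4 -> skip
r=46=101110 popcount=4 -> skip
r=47=101111 popcount=5 -> skip
r=48=110000 popcount=2 -> skip
r=49=110001 popcount=3 -> KEEP
r=50=110010 popcount=3 -> KEEP
r=51=110011 popcount=4 -> skip
r=52=110100 popcount=3 -> KEEP
r=53=110101 popcount=4 -> skip
r=54=110110 popcount=4 -> skip
r=55=110111 popcount=5 -> skip
Kept rows: 7 11 13 14 19 21 22 25 26 28 35 37 38 41 42 44 49 50 52

Answer: 7 11 13 14 19 21 22 25 26 28 35 37 38 41 42 44 49 50 52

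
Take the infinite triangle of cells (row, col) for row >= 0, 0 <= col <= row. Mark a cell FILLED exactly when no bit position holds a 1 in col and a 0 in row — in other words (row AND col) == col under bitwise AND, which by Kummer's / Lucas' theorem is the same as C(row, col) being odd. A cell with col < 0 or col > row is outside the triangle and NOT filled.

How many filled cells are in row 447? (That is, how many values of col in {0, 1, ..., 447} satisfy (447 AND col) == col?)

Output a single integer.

Answer: 256

Derivation:
447 in binary = 110111111
popcount(447) = number of 1-bits in 110111111 = 8
A col c satisfies (447 AND c) == c iff every set bit of c is also set in 447; each of the 8 set bits of 447 can independently be on or off in c.
count = 2^8 = 256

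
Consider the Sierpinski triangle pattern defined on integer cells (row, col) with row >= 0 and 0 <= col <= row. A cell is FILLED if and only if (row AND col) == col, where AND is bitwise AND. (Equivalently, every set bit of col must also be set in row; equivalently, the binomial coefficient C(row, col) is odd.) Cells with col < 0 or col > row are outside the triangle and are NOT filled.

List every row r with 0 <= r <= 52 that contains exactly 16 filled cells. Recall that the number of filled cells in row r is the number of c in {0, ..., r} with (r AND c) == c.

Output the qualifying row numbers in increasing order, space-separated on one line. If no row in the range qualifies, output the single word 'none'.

Row r has 2^popcount(r) filled cells, so we need popcount(r) = log2(16) = 4.
Scan r = 0..52 and keep those with exactly 4 one-bits:
r=0=0 popcount=0 -> skip
r=1=1 popcount=1 -> skip
r=2=10 popcount=1 -> skip
r=3=11 popcount=2 -> skip
r=4=100 popcount=1 -> skip
r=5=101 popcount=2 -> skip
r=6=110 popcount=2 -> skip
r=7=111 popcount=3 -> skip
r=8=1000 popcount=1 -> skip
r=9=1001 popcount=2 -> skip
r=10=1010 popcount=2 -> skip
r=11=1011 popcount=3 -> skip
r=12=1100 popcount=2 -> skip
r=13=1101 popcount=3 -> skip
r=14=1110 popcount=3 -> skip
r=15=1111 popcount=4 -> KEEP
r=16=10000 popcount=1 -> skip
r=17=10001 popcount=2 -> skip
r=18=10010 popcount=2 -> skip
r=19=10011 popcount=3 -> skip
r=20=10100 popcount=2 -> skip
r=21=10101 popcount=3 -> skip
r=22=10110 popcount=3 -> skip
r=23=10111 popcount=4 -> KEEP
r=24=11000 popcount=2 -> skip
r=25=11001 popcount=3 -> skip
r=26=11010 popcount=3 -> skip
r=27=11011 popcount=4 -> KEEP
r=28=11100 popcount=3 -> skip
r=29=11101 popcount=4 -> KEEP
r=30=11110 popcount=4 -> KEEP
r=31=11111 popcount=5 -> skip
r=32=100000 popcount=1 -> skip
r=33=100001 popcount=2 -> skip
r=34=100010 popcount=2 -> skip
r=35=100011 popcount=3 -> skip
r=36=100100 popcount=2 -> skip
r=37=100101 popcount=3 -> skip
r=38=100110 popcount=3 -> skip
r=39=100111 popcount=4 -> KEEP
r=40=101000 popcount=2 -> skip
r=41=101001 popcount=3 -> skip
r=42=101010 popcount=3 -> skip
r=43=101011 popcount=4 -> KEEP
r=44=101100 popcount=3 -> skip
r=45=101101 popcount=4 -> KEEP
r=46=101110 popcount=4 -> KEEP
r=47=101111 popcount=5 -> skip
r=48=110000 popcount=2 -> skip
r=49=110001 popcount=3 -> skip
r=50=110010 popcount=3 -> skip
r=51=110011 popcount=4 -> KEEP
r=52=110100 popcount=3 -> skip
Kept rows: 15 23 27 29 30 39 43 45 46 51

Answer: 15 23 27 29 30 39 43 45 46 51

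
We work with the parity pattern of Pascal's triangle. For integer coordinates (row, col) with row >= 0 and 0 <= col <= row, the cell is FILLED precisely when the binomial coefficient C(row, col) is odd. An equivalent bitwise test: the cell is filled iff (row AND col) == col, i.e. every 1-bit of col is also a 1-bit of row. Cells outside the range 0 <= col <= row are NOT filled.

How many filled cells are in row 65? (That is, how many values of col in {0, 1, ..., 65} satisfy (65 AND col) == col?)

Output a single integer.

Answer: 4

Derivation:
65 in binary = 1000001
popcount(65) = number of 1-bits in 1000001 = 2
A col c satisfies (65 AND c) == c iff every set bit of c is also set in 65; each of the 2 set bits of 65 can independently be on or off in c.
count = 2^2 = 4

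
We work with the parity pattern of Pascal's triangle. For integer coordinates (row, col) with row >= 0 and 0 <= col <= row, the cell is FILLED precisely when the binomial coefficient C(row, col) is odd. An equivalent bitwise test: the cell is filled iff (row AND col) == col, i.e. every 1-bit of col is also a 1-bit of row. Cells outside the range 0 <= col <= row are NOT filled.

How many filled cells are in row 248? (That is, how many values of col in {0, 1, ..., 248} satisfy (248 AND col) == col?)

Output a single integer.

248 in binary = 11111000
popcount(248) = number of 1-bits in 11111000 = 5
A col c satisfies (248 AND c) == c iff every set bit of c is also set in 248; each of the 5 set bits of 248 can independently be on or off in c.
count = 2^5 = 32

Answer: 32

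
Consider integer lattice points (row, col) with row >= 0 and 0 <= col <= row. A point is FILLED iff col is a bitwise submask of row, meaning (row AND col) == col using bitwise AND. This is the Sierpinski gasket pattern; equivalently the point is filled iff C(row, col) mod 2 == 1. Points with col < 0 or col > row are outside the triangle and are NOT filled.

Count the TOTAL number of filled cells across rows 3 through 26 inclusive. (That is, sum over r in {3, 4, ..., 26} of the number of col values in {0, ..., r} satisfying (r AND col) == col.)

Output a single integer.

r3=11 pc2: +4 =4
r4=100 pc1: +2 =6
r5=101 pc2: +4 =10
r6=110 pc2: +4 =14
r7=111 pc3: +8 =22
r8=1000 pc1: +2 =24
r9=1001 pc2: +4 =28
r10=1010 pc2: +4 =32
r11=1011 pc3: +8 =40
r12=1100 pc2: +4 =44
r13=1101 pc3: +8 =52
r14=1110 pc3: +8 =60
r15=1111 pc4: +16 =76
r16=10000 pc1: +2 =78
r17=10001 pc2: +4 =82
r18=10010 pc2: +4 =86
r19=10011 pc3: +8 =94
r20=10100 pc2: +4 =98
r21=10101 pc3: +8 =106
r22=10110 pc3: +8 =114
r23=10111 pc4: +16 =130
r24=11000 pc2: +4 =134
r25=11001 pc3: +8 =142
r26=11010 pc3: +8 =150

Answer: 150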